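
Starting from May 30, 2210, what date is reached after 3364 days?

August 15, 2219

+365 (one year) → May 30, 2211 (2999 left).
+366 (one year; includes Feb 29, 2212) → May 30, 2212 (2633 left).
+365 (one year) → May 30, 2213 (2268 left).
+365 (one year) → May 30, 2214 (1903 left).
+365 (one year) → May 30, 2215 (1538 left).
+366 (one year; includes Feb 29, 2216) → May 30, 2216 (1172 left).
+365 (one year) → May 30, 2217 (807 left).
+365 (one year) → May 30, 2218 (442 left).
+365 (one year) → May 30, 2219 (77 left).
May has 31 days: +2 → Jun 1, 2219 (75 left).
Jun has 30 days: +30 → Jul 1, 2219 (45 left).
Jul has 31 days: +31 → Aug 1, 2219 (14 left).
+14 → Aug 15, 2219.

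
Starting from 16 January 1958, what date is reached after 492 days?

May 23, 1959

+365 (one year) → Jan 16, 1959 (127 left).
Jan has 31 days: +16 → Feb 1, 1959 (111 left).
Feb has 28 days: +28 → Mar 1, 1959 (83 left).
Mar has 31 days: +31 → Apr 1, 1959 (52 left).
Apr has 30 days: +30 → May 1, 1959 (22 left).
+22 → May 23, 1959.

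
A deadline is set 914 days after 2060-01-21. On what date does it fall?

July 23, 2062

+366 (one year; includes Feb 29, 2060) → Jan 21, 2061 (548 left).
+365 (one year) → Jan 21, 2062 (183 left).
Jan has 31 days: +11 → Feb 1, 2062 (172 left).
Feb has 28 days: +28 → Mar 1, 2062 (144 left).
Mar has 31 days: +31 → Apr 1, 2062 (113 left).
Apr has 30 days: +30 → May 1, 2062 (83 left).
May has 31 days: +31 → Jun 1, 2062 (52 left).
Jun has 30 days: +30 → Jul 1, 2062 (22 left).
+22 → Jul 23, 2062.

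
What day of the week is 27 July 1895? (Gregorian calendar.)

Doomsday rule: the anchor day for the 1800s is Friday. For year 95: 95÷12 = 7 r 11, and 11÷4 = 2, so 7+11+2 = 20.
Friday + 20 ≡ Thursday — that's 1895's doomsday.
In July the doomsday date is Jul 11.
Jul 27 is 16 days after Jul 11; 16 mod 7 = 2, so Thursday + 2 = Saturday.

Saturday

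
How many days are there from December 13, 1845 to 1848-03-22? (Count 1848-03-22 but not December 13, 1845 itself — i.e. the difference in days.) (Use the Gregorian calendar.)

Dec 13, 1845 → Dec 13, 1846: 365 days.
Dec 13, 1846 → Dec 13, 1847: 365 days.
Dec 13, 1847 → Jan 13, 1848: 31 days (December has 31).
Jan 13, 1848 → Feb 13, 1848: 31 days (January has 31).
Feb 13, 1848 → Mar 13, 1848: 29 days (February has 29).
Mar 13, 1848 → Mar 22, 1848: 9 days.
Total: 830 days.

830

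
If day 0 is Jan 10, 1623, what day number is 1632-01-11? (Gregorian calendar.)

3288

Jan 10, 1623 → Jan 10, 1624: 365 days.
Jan 10, 1624 → Jan 10, 1625: 366 days (Feb 29, 1624 is in that span).
Jan 10, 1625 → Jan 10, 1626: 365 days.
Jan 10, 1626 → Jan 10, 1627: 365 days.
Jan 10, 1627 → Jan 10, 1628: 365 days.
Jan 10, 1628 → Jan 10, 1629: 366 days (Feb 29, 1628 is in that span).
Jan 10, 1629 → Jan 10, 1630: 365 days.
Jan 10, 1630 → Jan 10, 1631: 365 days.
Jan 10, 1631 → Feb 10, 1631: 31 days (January has 31).
Feb 10, 1631 → Mar 10, 1631: 28 days (February has 28).
Mar 10, 1631 → Apr 10, 1631: 31 days (March has 31).
Apr 10, 1631 → May 10, 1631: 30 days (April has 30).
May 10, 1631 → Jun 10, 1631: 31 days (May has 31).
Jun 10, 1631 → Jul 10, 1631: 30 days (June has 30).
Jul 10, 1631 → Aug 10, 1631: 31 days (July has 31).
Aug 10, 1631 → Sep 10, 1631: 31 days (August has 31).
Sep 10, 1631 → Oct 10, 1631: 30 days (September has 30).
Oct 10, 1631 → Nov 10, 1631: 31 days (October has 31).
Nov 10, 1631 → Dec 10, 1631: 30 days (November has 30).
Dec 10, 1631 → Jan 10, 1632: 31 days (December has 31).
Jan 10, 1632 → Jan 11, 1632: 1 days.
Total: 3288 days.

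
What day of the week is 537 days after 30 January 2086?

Jan 30, 2086 is a Wednesday.
537 mod 7 = 5, so 537 days after a Wednesday is Wednesday + 5 = Monday.

Monday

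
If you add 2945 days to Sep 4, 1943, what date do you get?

September 27, 1951

+366 (one year; includes Feb 29, 1944) → Sep 4, 1944 (2579 left).
+365 (one year) → Sep 4, 1945 (2214 left).
+365 (one year) → Sep 4, 1946 (1849 left).
+365 (one year) → Sep 4, 1947 (1484 left).
+366 (one year; includes Feb 29, 1948) → Sep 4, 1948 (1118 left).
+365 (one year) → Sep 4, 1949 (753 left).
+365 (one year) → Sep 4, 1950 (388 left).
Sep has 30 days: +27 → Oct 1, 1950 (361 left).
Oct has 31 days: +31 → Nov 1, 1950 (330 left).
Nov has 30 days: +30 → Dec 1, 1950 (300 left).
Dec has 31 days: +31 → Jan 1, 1951 (269 left).
Jan has 31 days: +31 → Feb 1, 1951 (238 left).
Feb has 28 days: +28 → Mar 1, 1951 (210 left).
Mar has 31 days: +31 → Apr 1, 1951 (179 left).
Apr has 30 days: +30 → May 1, 1951 (149 left).
May has 31 days: +31 → Jun 1, 1951 (118 left).
Jun has 30 days: +30 → Jul 1, 1951 (88 left).
Jul has 31 days: +31 → Aug 1, 1951 (57 left).
Aug has 31 days: +31 → Sep 1, 1951 (26 left).
+26 → Sep 27, 1951.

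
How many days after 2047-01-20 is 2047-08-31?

Jan 20, 2047 → Feb 20, 2047: 31 days (January has 31).
Feb 20, 2047 → Mar 20, 2047: 28 days (February has 28).
Mar 20, 2047 → Apr 20, 2047: 31 days (March has 31).
Apr 20, 2047 → May 20, 2047: 30 days (April has 30).
May 20, 2047 → Jun 20, 2047: 31 days (May has 31).
Jun 20, 2047 → Jul 20, 2047: 30 days (June has 30).
Jul 20, 2047 → Aug 20, 2047: 31 days (July has 31).
Aug 20, 2047 → Aug 31, 2047: 11 days.
Total: 223 days.

223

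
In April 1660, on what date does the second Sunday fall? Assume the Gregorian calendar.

April 1, 1660 is a Thursday.
The first Sunday is therefore April 4 (3 days later).
The second Sunday is 4 + 1×7 = April 11.

April 11, 1660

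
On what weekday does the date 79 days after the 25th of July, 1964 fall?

First find the weekday of Jul 25, 1964. Doomsday rule: the anchor day for the 1900s is Wednesday. For year 64: 64÷12 = 5 r 4, and 4÷4 = 1, so 5+4+1 = 10.
Wednesday + 10 ≡ Saturday — that's 1964's doomsday.
In July the doomsday date is Jul 11.
Jul 25 is 14 days after Jul 11; 14 mod 7 = 0, so Saturday + 0 = Saturday.
79 mod 7 = 2, so 79 days after a Saturday is Saturday + 2 = Monday.

Monday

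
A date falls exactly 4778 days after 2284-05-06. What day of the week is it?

May 6, 2284 is a Tuesday.
4778 mod 7 = 4, so 4778 days after a Tuesday is Tuesday + 4 = Saturday.

Saturday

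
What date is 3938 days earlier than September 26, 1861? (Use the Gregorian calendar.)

December 15, 1850

−365 (one year) → Sep 26, 1860 (3573 left).
−366 (one year; includes Feb 29, 1860) → Sep 26, 1859 (3207 left).
−365 (one year) → Sep 26, 1858 (2842 left).
−365 (one year) → Sep 26, 1857 (2477 left).
−365 (one year) → Sep 26, 1856 (2112 left).
−366 (one year; includes Feb 29, 1856) → Sep 26, 1855 (1746 left).
−365 (one year) → Sep 26, 1854 (1381 left).
−365 (one year) → Sep 26, 1853 (1016 left).
−365 (one year) → Sep 26, 1852 (651 left).
−366 (one year; includes Feb 29, 1852) → Sep 26, 1851 (285 left).
−26 → Aug 31, 1851 (end of Aug, 31 days; 259 left).
−31 → Jul 31, 1851 (end of Jul, 31 days; 228 left).
−31 → Jun 30, 1851 (end of Jun, 30 days; 197 left).
−30 → May 31, 1851 (end of May, 31 days; 167 left).
−31 → Apr 30, 1851 (end of Apr, 30 days; 136 left).
−30 → Mar 31, 1851 (end of Mar, 31 days; 106 left).
−31 → Feb 28, 1851 (end of Feb, 28 days; 75 left).
−28 → Jan 31, 1851 (end of Jan, 31 days; 47 left).
−31 → Dec 31, 1850 (end of Dec, 31 days; 16 left).
−16 → Dec 15, 1850.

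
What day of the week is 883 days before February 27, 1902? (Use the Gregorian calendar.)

Wednesday

First find the weekday of Feb 27, 1902. Doomsday rule: the anchor day for the 1900s is Wednesday. For year 02: 2÷12 = 0 r 2, and 2÷4 = 0, so 0+2+0 = 2.
Wednesday + 2 ≡ Friday — that's 1902's doomsday.
In February the doomsday date is Feb 28 (1902 is not a leap year).
Feb 27 is 1 day before Feb 28; 1 mod 7 = 1, so Friday − 1 = Thursday.
883 mod 7 = 1, so 883 days before a Thursday is Thursday − 1 = Wednesday.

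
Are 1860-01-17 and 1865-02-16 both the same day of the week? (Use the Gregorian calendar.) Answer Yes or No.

From Jan 17, 1860 to Feb 16, 1865 is 1857 days.
1857 mod 7 = 2, so they are different weekdays.
(Jan 17, 1860 is a Tuesday; Feb 16, 1865 is a Thursday.)

No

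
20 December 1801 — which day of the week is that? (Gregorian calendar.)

Sunday

January 1, 1801 is a Thursday.
Jan 1, 1801 → Feb 1, 1801: 31 days (January has 31).
Feb 1, 1801 → Mar 1, 1801: 28 days (February has 28).
Mar 1, 1801 → Apr 1, 1801: 31 days (March has 31).
Apr 1, 1801 → May 1, 1801: 30 days (April has 30).
May 1, 1801 → Jun 1, 1801: 31 days (May has 31).
Jun 1, 1801 → Jul 1, 1801: 30 days (June has 30).
Jul 1, 1801 → Aug 1, 1801: 31 days (July has 31).
Aug 1, 1801 → Sep 1, 1801: 31 days (August has 31).
Sep 1, 1801 → Oct 1, 1801: 30 days (September has 30).
Oct 1, 1801 → Nov 1, 1801: 31 days (October has 31).
Nov 1, 1801 → Dec 1, 1801: 30 days (November has 30).
Dec 1, 1801 → Dec 20, 1801: 19 days.
Total: 353 days.
353 mod 7 = 3, so Thursday + 3 = Sunday.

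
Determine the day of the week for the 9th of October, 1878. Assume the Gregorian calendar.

Doomsday rule: the anchor day for the 1800s is Friday. For year 78: 78÷12 = 6 r 6, and 6÷4 = 1, so 6+6+1 = 13.
Friday + 13 ≡ Thursday — that's 1878's doomsday.
In October the doomsday date is Oct 10.
Oct 9 is 1 day before Oct 10; 1 mod 7 = 1, so Thursday − 1 = Wednesday.

Wednesday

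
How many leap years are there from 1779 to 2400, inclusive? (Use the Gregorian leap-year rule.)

Multiples of 4 in [1779,2400]: 156.
Of those, multiples of 100: 7 (not leap unless ÷400).
Multiples of 400: 2.
Leap years = 156 − 7 + 2 = 151.

151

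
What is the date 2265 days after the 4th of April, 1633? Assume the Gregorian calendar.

+365 (one year) → Apr 4, 1634 (1900 left).
+365 (one year) → Apr 4, 1635 (1535 left).
+366 (one year; includes Feb 29, 1636) → Apr 4, 1636 (1169 left).
+365 (one year) → Apr 4, 1637 (804 left).
+365 (one year) → Apr 4, 1638 (439 left).
+365 (one year) → Apr 4, 1639 (74 left).
Apr has 30 days: +27 → May 1, 1639 (47 left).
May has 31 days: +31 → Jun 1, 1639 (16 left).
+16 → Jun 17, 1639.

June 17, 1639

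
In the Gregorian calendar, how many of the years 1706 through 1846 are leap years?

Multiples of 4 in [1706,1846]: 35.
Of those, multiples of 100: 1 (not leap unless ÷400).
Multiples of 400: 0.
Leap years = 35 − 1 + 0 = 34.

34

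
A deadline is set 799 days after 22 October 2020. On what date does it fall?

+365 (one year) → Oct 22, 2021 (434 left).
+365 (one year) → Oct 22, 2022 (69 left).
Oct has 31 days: +10 → Nov 1, 2022 (59 left).
Nov has 30 days: +30 → Dec 1, 2022 (29 left).
+29 → Dec 30, 2022.

December 30, 2022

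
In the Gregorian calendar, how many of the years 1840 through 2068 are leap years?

57

Multiples of 4 in [1840,2068]: 58.
Of those, multiples of 100: 2 (not leap unless ÷400).
Multiples of 400: 1.
Leap years = 58 − 2 + 1 = 57.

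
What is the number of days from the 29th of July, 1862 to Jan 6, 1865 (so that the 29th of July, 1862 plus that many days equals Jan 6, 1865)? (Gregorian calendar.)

892

Jul 29, 1862 → Jul 29, 1863: 365 days.
Jul 29, 1863 → Jul 29, 1864: 366 days (Feb 29, 1864 is in that span).
Jul 29, 1864 → Aug 29, 1864: 31 days (July has 31).
Aug 29, 1864 → Sep 29, 1864: 31 days (August has 31).
Sep 29, 1864 → Oct 29, 1864: 30 days (September has 30).
Oct 29, 1864 → Nov 29, 1864: 31 days (October has 31).
Nov 29, 1864 → Dec 29, 1864: 30 days (November has 30).
Dec 29, 1864 → Jan 6, 1865: 8 days.
Total: 892 days.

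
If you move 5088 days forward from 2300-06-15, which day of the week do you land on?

Jun 15, 2300 is a Friday.
5088 mod 7 = 6, so 5088 days after a Friday is Friday + 6 = Thursday.

Thursday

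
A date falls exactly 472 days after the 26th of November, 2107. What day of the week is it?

Nov 26, 2107 is a Saturday.
472 mod 7 = 3, so 472 days after a Saturday is Saturday + 3 = Tuesday.

Tuesday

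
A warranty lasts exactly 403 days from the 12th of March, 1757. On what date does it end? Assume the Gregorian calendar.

+365 (one year) → Mar 12, 1758 (38 left).
Mar has 31 days: +20 → Apr 1, 1758 (18 left).
+18 → Apr 19, 1758.

April 19, 1758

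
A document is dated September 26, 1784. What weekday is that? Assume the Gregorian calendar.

Doomsday rule: the anchor day for the 1700s is Sunday. For year 84: 84÷12 = 7 r 0, and 0÷4 = 0, so 7+0+0 = 7.
Sunday + 7 ≡ Sunday — that's 1784's doomsday.
In September the doomsday date is Sep 5.
Sep 26 is 21 days after Sep 5; 21 mod 7 = 0, so Sunday + 0 = Sunday.

Sunday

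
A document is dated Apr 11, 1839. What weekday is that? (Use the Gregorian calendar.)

Thursday

Doomsday rule: the anchor day for the 1800s is Friday. For year 39: 39÷12 = 3 r 3, and 3÷4 = 0, so 3+3+0 = 6.
Friday + 6 ≡ Thursday — that's 1839's doomsday.
In April the doomsday date is Apr 4.
Apr 11 is 7 days after Apr 4; 7 mod 7 = 0, so Thursday + 0 = Thursday.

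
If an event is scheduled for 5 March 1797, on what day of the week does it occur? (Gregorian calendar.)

Doomsday rule: the anchor day for the 1700s is Sunday. For year 97: 97÷12 = 8 r 1, and 1÷4 = 0, so 8+1+0 = 9.
Sunday + 9 ≡ Tuesday — that's 1797's doomsday.
In March the doomsday date is Mar 14.
Mar 5 is 9 days before Mar 14; 9 mod 7 = 2, so Tuesday − 2 = Sunday.

Sunday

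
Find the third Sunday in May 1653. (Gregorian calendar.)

May 18, 1653

May 1, 1653 is a Thursday.
The first Sunday is therefore May 4 (3 days later).
The third Sunday is 4 + 2×7 = May 18.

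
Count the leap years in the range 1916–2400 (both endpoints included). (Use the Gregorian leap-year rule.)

119

Multiples of 4 in [1916,2400]: 122.
Of those, multiples of 100: 5 (not leap unless ÷400).
Multiples of 400: 2.
Leap years = 122 − 5 + 2 = 119.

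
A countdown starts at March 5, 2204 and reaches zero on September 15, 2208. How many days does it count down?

Mar 5, 2204 → Mar 5, 2205: 365 days.
Mar 5, 2205 → Mar 5, 2206: 365 days.
Mar 5, 2206 → Mar 5, 2207: 365 days.
Mar 5, 2207 → Mar 5, 2208: 366 days (Feb 29, 2208 is in that span).
Mar 5, 2208 → Apr 5, 2208: 31 days (March has 31).
Apr 5, 2208 → May 5, 2208: 30 days (April has 30).
May 5, 2208 → Jun 5, 2208: 31 days (May has 31).
Jun 5, 2208 → Jul 5, 2208: 30 days (June has 30).
Jul 5, 2208 → Aug 5, 2208: 31 days (July has 31).
Aug 5, 2208 → Sep 5, 2208: 31 days (August has 31).
Sep 5, 2208 → Sep 15, 2208: 10 days.
Total: 1655 days.

1655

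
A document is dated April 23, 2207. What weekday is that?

Thursday

Doomsday rule: the anchor day for the 2200s is Friday. For year 07: 7÷12 = 0 r 7, and 7÷4 = 1, so 0+7+1 = 8.
Friday + 8 ≡ Saturday — that's 2207's doomsday.
In April the doomsday date is Apr 4.
Apr 23 is 19 days after Apr 4; 19 mod 7 = 5, so Saturday + 5 = Thursday.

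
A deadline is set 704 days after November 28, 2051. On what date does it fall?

+366 (one year; includes Feb 29, 2052) → Nov 28, 2052 (338 left).
Nov has 30 days: +3 → Dec 1, 2052 (335 left).
Dec has 31 days: +31 → Jan 1, 2053 (304 left).
Jan has 31 days: +31 → Feb 1, 2053 (273 left).
Feb has 28 days: +28 → Mar 1, 2053 (245 left).
Mar has 31 days: +31 → Apr 1, 2053 (214 left).
Apr has 30 days: +30 → May 1, 2053 (184 left).
May has 31 days: +31 → Jun 1, 2053 (153 left).
Jun has 30 days: +30 → Jul 1, 2053 (123 left).
Jul has 31 days: +31 → Aug 1, 2053 (92 left).
Aug has 31 days: +31 → Sep 1, 2053 (61 left).
Sep has 30 days: +30 → Oct 1, 2053 (31 left).
Oct has 31 days: +31 → Nov 1, 2053 (0 left).

November 1, 2053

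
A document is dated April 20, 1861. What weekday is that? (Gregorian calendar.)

Doomsday rule: the anchor day for the 1800s is Friday. For year 61: 61÷12 = 5 r 1, and 1÷4 = 0, so 5+1+0 = 6.
Friday + 6 ≡ Thursday — that's 1861's doomsday.
In April the doomsday date is Apr 4.
Apr 20 is 16 days after Apr 4; 16 mod 7 = 2, so Thursday + 2 = Saturday.

Saturday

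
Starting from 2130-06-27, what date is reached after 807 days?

September 11, 2132

+365 (one year) → Jun 27, 2131 (442 left).
+366 (one year; includes Feb 29, 2132) → Jun 27, 2132 (76 left).
Jun has 30 days: +4 → Jul 1, 2132 (72 left).
Jul has 31 days: +31 → Aug 1, 2132 (41 left).
Aug has 31 days: +31 → Sep 1, 2132 (10 left).
+10 → Sep 11, 2132.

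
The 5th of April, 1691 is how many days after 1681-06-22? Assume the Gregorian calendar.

Jun 22, 1681 → Jun 22, 1682: 365 days.
Jun 22, 1682 → Jun 22, 1683: 365 days.
Jun 22, 1683 → Jun 22, 1684: 366 days (Feb 29, 1684 is in that span).
Jun 22, 1684 → Jun 22, 1685: 365 days.
Jun 22, 1685 → Jun 22, 1686: 365 days.
Jun 22, 1686 → Jun 22, 1687: 365 days.
Jun 22, 1687 → Jun 22, 1688: 366 days (Feb 29, 1688 is in that span).
Jun 22, 1688 → Jun 22, 1689: 365 days.
Jun 22, 1689 → Jun 22, 1690: 365 days.
Jun 22, 1690 → Jul 22, 1690: 30 days (June has 30).
Jul 22, 1690 → Aug 22, 1690: 31 days (July has 31).
Aug 22, 1690 → Sep 22, 1690: 31 days (August has 31).
Sep 22, 1690 → Oct 22, 1690: 30 days (September has 30).
Oct 22, 1690 → Nov 22, 1690: 31 days (October has 31).
Nov 22, 1690 → Dec 22, 1690: 30 days (November has 30).
Dec 22, 1690 → Jan 22, 1691: 31 days (December has 31).
Jan 22, 1691 → Feb 22, 1691: 31 days (January has 31).
Feb 22, 1691 → Mar 22, 1691: 28 days (February has 28).
Mar 22, 1691 → Apr 5, 1691: 14 days.
Total: 3574 days.

3574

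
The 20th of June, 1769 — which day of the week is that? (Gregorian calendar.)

Doomsday rule: the anchor day for the 1700s is Sunday. For year 69: 69÷12 = 5 r 9, and 9÷4 = 2, so 5+9+2 = 16.
Sunday + 16 ≡ Tuesday — that's 1769's doomsday.
In June the doomsday date is Jun 6.
Jun 20 is 14 days after Jun 6; 14 mod 7 = 0, so Tuesday + 0 = Tuesday.

Tuesday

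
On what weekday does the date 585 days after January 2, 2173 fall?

First find the weekday of Jan 2, 2173. Doomsday rule: the anchor day for the 2100s is Sunday. For year 73: 73÷12 = 6 r 1, and 1÷4 = 0, so 6+1+0 = 7.
Sunday + 7 ≡ Sunday — that's 2173's doomsday.
In January the doomsday date is Jan 3 (2173 is not a leap year).
Jan 2 is 1 day before Jan 3; 1 mod 7 = 1, so Sunday − 1 = Saturday.
585 mod 7 = 4, so 585 days after a Saturday is Saturday + 4 = Wednesday.

Wednesday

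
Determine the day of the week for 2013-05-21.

Tuesday

January 1, 2013 is a Tuesday.
Jan 1, 2013 → Feb 1, 2013: 31 days (January has 31).
Feb 1, 2013 → Mar 1, 2013: 28 days (February has 28).
Mar 1, 2013 → Apr 1, 2013: 31 days (March has 31).
Apr 1, 2013 → May 1, 2013: 30 days (April has 30).
May 1, 2013 → May 21, 2013: 20 days.
Total: 140 days.
140 mod 7 = 0, so Tuesday + 0 = Tuesday.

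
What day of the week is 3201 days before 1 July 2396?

Jul 1, 2396 is a Monday.
3201 mod 7 = 2, so 3201 days before a Monday is Monday − 2 = Saturday.

Saturday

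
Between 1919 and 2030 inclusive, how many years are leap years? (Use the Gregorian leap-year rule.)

Multiples of 4 in [1919,2030]: 28.
Of those, multiples of 100: 1 (not leap unless ÷400).
Multiples of 400: 1.
Leap years = 28 − 1 + 1 = 28.

28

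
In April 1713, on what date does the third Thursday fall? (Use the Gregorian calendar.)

April 1, 1713 is a Saturday.
The first Thursday is therefore April 6 (5 days later).
The third Thursday is 6 + 2×7 = April 20.

April 20, 1713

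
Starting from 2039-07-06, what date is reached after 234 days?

February 25, 2040

Jul has 31 days: +26 → Aug 1, 2039 (208 left).
Aug has 31 days: +31 → Sep 1, 2039 (177 left).
Sep has 30 days: +30 → Oct 1, 2039 (147 left).
Oct has 31 days: +31 → Nov 1, 2039 (116 left).
Nov has 30 days: +30 → Dec 1, 2039 (86 left).
Dec has 31 days: +31 → Jan 1, 2040 (55 left).
Jan has 31 days: +31 → Feb 1, 2040 (24 left).
+24 → Feb 25, 2040.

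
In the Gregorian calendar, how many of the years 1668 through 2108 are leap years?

Multiples of 4 in [1668,2108]: 111.
Of those, multiples of 100: 5 (not leap unless ÷400).
Multiples of 400: 1.
Leap years = 111 − 5 + 1 = 107.

107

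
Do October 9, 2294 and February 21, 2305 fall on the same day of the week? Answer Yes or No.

From Oct 9, 2294 to Feb 21, 2305 is 3787 days.
3787 mod 7 = 0, so they are the same weekday.
(Oct 9, 2294 is a Tuesday; Feb 21, 2305 is a Tuesday.)

Yes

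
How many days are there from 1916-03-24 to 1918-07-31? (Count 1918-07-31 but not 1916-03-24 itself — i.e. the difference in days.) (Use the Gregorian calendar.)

Mar 24, 1916 → Mar 24, 1917: 365 days.
Mar 24, 1917 → Mar 24, 1918: 365 days.
Mar 24, 1918 → Apr 24, 1918: 31 days (March has 31).
Apr 24, 1918 → May 24, 1918: 30 days (April has 30).
May 24, 1918 → Jun 24, 1918: 31 days (May has 31).
Jun 24, 1918 → Jul 24, 1918: 30 days (June has 30).
Jul 24, 1918 → Jul 31, 1918: 7 days.
Total: 859 days.

859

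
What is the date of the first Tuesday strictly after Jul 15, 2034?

Jul 15, 2034 is a Saturday.
From Saturday to the next Tuesday is 3 days.
Jul 15, 2034 + 3 = Jul 18, 2034.

July 18, 2034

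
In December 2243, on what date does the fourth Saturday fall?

December 23, 2243

December 1, 2243 is a Friday.
The first Saturday is therefore December 2 (1 days later).
The fourth Saturday is 2 + 3×7 = December 23.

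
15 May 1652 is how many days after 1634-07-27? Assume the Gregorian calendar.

Jul 27, 1634 → Jul 27, 1635: 365 days.
Jul 27, 1635 → Jul 27, 1636: 366 days (Feb 29, 1636 is in that span).
Jul 27, 1636 → Jul 27, 1637: 365 days.
Jul 27, 1637 → Jul 27, 1638: 365 days.
Jul 27, 1638 → Jul 27, 1639: 365 days.
Jul 27, 1639 → Jul 27, 1640: 366 days (Feb 29, 1640 is in that span).
Jul 27, 1640 → Jul 27, 1641: 365 days.
Jul 27, 1641 → Jul 27, 1642: 365 days.
Jul 27, 1642 → Jul 27, 1643: 365 days.
Jul 27, 1643 → Jul 27, 1644: 366 days (Feb 29, 1644 is in that span).
Jul 27, 1644 → Jul 27, 1645: 365 days.
Jul 27, 1645 → Jul 27, 1646: 365 days.
Jul 27, 1646 → Jul 27, 1647: 365 days.
Jul 27, 1647 → Jul 27, 1648: 366 days (Feb 29, 1648 is in that span).
Jul 27, 1648 → Jul 27, 1649: 365 days.
Jul 27, 1649 → Jul 27, 1650: 365 days.
Jul 27, 1650 → Jul 27, 1651: 365 days.
Jul 27, 1651 → Aug 27, 1651: 31 days (July has 31).
Aug 27, 1651 → Sep 27, 1651: 31 days (August has 31).
Sep 27, 1651 → Oct 27, 1651: 30 days (September has 30).
Oct 27, 1651 → Nov 27, 1651: 31 days (October has 31).
Nov 27, 1651 → Dec 27, 1651: 30 days (November has 30).
Dec 27, 1651 → Jan 27, 1652: 31 days (December has 31).
Jan 27, 1652 → Feb 27, 1652: 31 days (January has 31).
Feb 27, 1652 → Mar 27, 1652: 29 days (February has 29).
Mar 27, 1652 → Apr 27, 1652: 31 days (March has 31).
Apr 27, 1652 → May 15, 1652: 18 days.
Total: 6502 days.

6502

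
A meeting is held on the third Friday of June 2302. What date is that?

June 20, 2302

June 1, 2302 is a Sunday.
The first Friday is therefore June 6 (5 days later).
The third Friday is 6 + 2×7 = June 20.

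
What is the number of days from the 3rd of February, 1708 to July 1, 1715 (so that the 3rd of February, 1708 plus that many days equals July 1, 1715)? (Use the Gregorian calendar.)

2705

Feb 3, 1708 → Feb 3, 1709: 366 days (Feb 29, 1708 is in that span).
Feb 3, 1709 → Feb 3, 1710: 365 days.
Feb 3, 1710 → Feb 3, 1711: 365 days.
Feb 3, 1711 → Feb 3, 1712: 365 days.
Feb 3, 1712 → Feb 3, 1713: 366 days (Feb 29, 1712 is in that span).
Feb 3, 1713 → Feb 3, 1714: 365 days.
Feb 3, 1714 → Feb 3, 1715: 365 days.
Feb 3, 1715 → Mar 3, 1715: 28 days (February has 28).
Mar 3, 1715 → Apr 3, 1715: 31 days (March has 31).
Apr 3, 1715 → May 3, 1715: 30 days (April has 30).
May 3, 1715 → Jun 3, 1715: 31 days (May has 31).
Jun 3, 1715 → Jul 1, 1715: 28 days.
Total: 2705 days.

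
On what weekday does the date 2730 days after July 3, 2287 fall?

Sunday

Jul 3, 2287 is a Sunday.
2730 mod 7 = 0, so 2730 days after a Sunday is Sunday + 0 = Sunday.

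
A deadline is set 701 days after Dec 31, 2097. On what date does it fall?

December 2, 2099

+365 (one year) → Dec 31, 2098 (336 left).
Dec has 31 days: +1 → Jan 1, 2099 (335 left).
Jan has 31 days: +31 → Feb 1, 2099 (304 left).
Feb has 28 days: +28 → Mar 1, 2099 (276 left).
Mar has 31 days: +31 → Apr 1, 2099 (245 left).
Apr has 30 days: +30 → May 1, 2099 (215 left).
May has 31 days: +31 → Jun 1, 2099 (184 left).
Jun has 30 days: +30 → Jul 1, 2099 (154 left).
Jul has 31 days: +31 → Aug 1, 2099 (123 left).
Aug has 31 days: +31 → Sep 1, 2099 (92 left).
Sep has 30 days: +30 → Oct 1, 2099 (62 left).
Oct has 31 days: +31 → Nov 1, 2099 (31 left).
Nov has 30 days: +30 → Dec 1, 2099 (1 left).
+1 → Dec 2, 2099.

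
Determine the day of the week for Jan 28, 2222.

Monday

Doomsday rule: the anchor day for the 2200s is Friday. For year 22: 22÷12 = 1 r 10, and 10÷4 = 2, so 1+10+2 = 13.
Friday + 13 ≡ Thursday — that's 2222's doomsday.
In January the doomsday date is Jan 3 (2222 is not a leap year).
Jan 28 is 25 days after Jan 3; 25 mod 7 = 4, so Thursday + 4 = Monday.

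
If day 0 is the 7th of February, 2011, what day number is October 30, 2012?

Feb 7, 2011 → Feb 7, 2012: 365 days.
Feb 7, 2012 → Mar 7, 2012: 29 days (February has 29).
Mar 7, 2012 → Apr 7, 2012: 31 days (March has 31).
Apr 7, 2012 → May 7, 2012: 30 days (April has 30).
May 7, 2012 → Jun 7, 2012: 31 days (May has 31).
Jun 7, 2012 → Jul 7, 2012: 30 days (June has 30).
Jul 7, 2012 → Aug 7, 2012: 31 days (July has 31).
Aug 7, 2012 → Sep 7, 2012: 31 days (August has 31).
Sep 7, 2012 → Oct 7, 2012: 30 days (September has 30).
Oct 7, 2012 → Oct 30, 2012: 23 days.
Total: 631 days.

631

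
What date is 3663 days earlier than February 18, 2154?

−365 (one year) → Feb 18, 2153 (3298 left).
−366 (one year; includes Feb 29, 2152) → Feb 18, 2152 (2932 left).
−365 (one year) → Feb 18, 2151 (2567 left).
−365 (one year) → Feb 18, 2150 (2202 left).
−365 (one year) → Feb 18, 2149 (1837 left).
−366 (one year; includes Feb 29, 2148) → Feb 18, 2148 (1471 left).
−365 (one year) → Feb 18, 2147 (1106 left).
−365 (one year) → Feb 18, 2146 (741 left).
−365 (one year) → Feb 18, 2145 (376 left).
−18 → Jan 31, 2145 (end of Jan, 31 days; 358 left).
−31 → Dec 31, 2144 (end of Dec, 31 days; 327 left).
−31 → Nov 30, 2144 (end of Nov, 30 days; 296 left).
−30 → Oct 31, 2144 (end of Oct, 31 days; 266 left).
−31 → Sep 30, 2144 (end of Sep, 30 days; 235 left).
−30 → Aug 31, 2144 (end of Aug, 31 days; 205 left).
−31 → Jul 31, 2144 (end of Jul, 31 days; 174 left).
−31 → Jun 30, 2144 (end of Jun, 30 days; 143 left).
−30 → May 31, 2144 (end of May, 31 days; 113 left).
−31 → Apr 30, 2144 (end of Apr, 30 days; 82 left).
−30 → Mar 31, 2144 (end of Mar, 31 days; 52 left).
−31 → Feb 29, 2144 (end of Feb, 29 days; 21 left).
−21 → Feb 8, 2144.

February 8, 2144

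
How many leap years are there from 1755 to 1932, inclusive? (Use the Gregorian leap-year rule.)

43

Multiples of 4 in [1755,1932]: 45.
Of those, multiples of 100: 2 (not leap unless ÷400).
Multiples of 400: 0.
Leap years = 45 − 2 + 0 = 43.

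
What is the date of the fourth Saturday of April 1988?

April 23, 1988

April 1, 1988 is a Friday.
The first Saturday is therefore April 2 (1 days later).
The fourth Saturday is 2 + 3×7 = April 23.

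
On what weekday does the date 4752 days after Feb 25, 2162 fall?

First find the weekday of Feb 25, 2162. Doomsday rule: the anchor day for the 2100s is Sunday. For year 62: 62÷12 = 5 r 2, and 2÷4 = 0, so 5+2+0 = 7.
Sunday + 7 ≡ Sunday — that's 2162's doomsday.
In February the doomsday date is Feb 28 (2162 is not a leap year).
Feb 25 is 3 days before Feb 28; 3 mod 7 = 3, so Sunday − 3 = Thursday.
4752 mod 7 = 6, so 4752 days after a Thursday is Thursday + 6 = Wednesday.

Wednesday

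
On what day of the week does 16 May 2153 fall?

Doomsday rule: the anchor day for the 2100s is Sunday. For year 53: 53÷12 = 4 r 5, and 5÷4 = 1, so 4+5+1 = 10.
Sunday + 10 ≡ Wednesday — that's 2153's doomsday.
In May the doomsday date is May 9.
May 16 is 7 days after May 9; 7 mod 7 = 0, so Wednesday + 0 = Wednesday.

Wednesday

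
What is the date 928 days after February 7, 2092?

August 23, 2094

+366 (one year; includes Feb 29, 2092) → Feb 7, 2093 (562 left).
+365 (one year) → Feb 7, 2094 (197 left).
Feb has 28 days: +22 → Mar 1, 2094 (175 left).
Mar has 31 days: +31 → Apr 1, 2094 (144 left).
Apr has 30 days: +30 → May 1, 2094 (114 left).
May has 31 days: +31 → Jun 1, 2094 (83 left).
Jun has 30 days: +30 → Jul 1, 2094 (53 left).
Jul has 31 days: +31 → Aug 1, 2094 (22 left).
+22 → Aug 23, 2094.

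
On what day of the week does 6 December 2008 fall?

Saturday

Doomsday rule: the anchor day for the 2000s is Tuesday. For year 08: 8÷12 = 0 r 8, and 8÷4 = 2, so 0+8+2 = 10.
Tuesday + 10 ≡ Friday — that's 2008's doomsday.
In December the doomsday date is Dec 12.
Dec 6 is 6 days before Dec 12; 6 mod 7 = 6, so Friday − 6 = Saturday.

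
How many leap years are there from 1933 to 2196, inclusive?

65

Multiples of 4 in [1933,2196]: 66.
Of those, multiples of 100: 2 (not leap unless ÷400).
Multiples of 400: 1.
Leap years = 66 − 2 + 1 = 65.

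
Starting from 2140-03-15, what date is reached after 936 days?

+365 (one year) → Mar 15, 2141 (571 left).
+365 (one year) → Mar 15, 2142 (206 left).
Mar has 31 days: +17 → Apr 1, 2142 (189 left).
Apr has 30 days: +30 → May 1, 2142 (159 left).
May has 31 days: +31 → Jun 1, 2142 (128 left).
Jun has 30 days: +30 → Jul 1, 2142 (98 left).
Jul has 31 days: +31 → Aug 1, 2142 (67 left).
Aug has 31 days: +31 → Sep 1, 2142 (36 left).
Sep has 30 days: +30 → Oct 1, 2142 (6 left).
+6 → Oct 7, 2142.

October 7, 2142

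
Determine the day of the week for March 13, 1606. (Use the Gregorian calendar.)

Doomsday rule: the anchor day for the 1600s is Tuesday. For year 06: 6÷12 = 0 r 6, and 6÷4 = 1, so 0+6+1 = 7.
Tuesday + 7 ≡ Tuesday — that's 1606's doomsday.
In March the doomsday date is Mar 14.
Mar 13 is 1 day before Mar 14; 1 mod 7 = 1, so Tuesday − 1 = Monday.

Monday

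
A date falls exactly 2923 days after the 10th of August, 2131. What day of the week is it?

Aug 10, 2131 is a Friday.
2923 mod 7 = 4, so 2923 days after a Friday is Friday + 4 = Tuesday.

Tuesday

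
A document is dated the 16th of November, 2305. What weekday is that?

Doomsday rule: the anchor day for the 2300s is Wednesday. For year 05: 5÷12 = 0 r 5, and 5÷4 = 1, so 0+5+1 = 6.
Wednesday + 6 ≡ Tuesday — that's 2305's doomsday.
In November the doomsday date is Nov 7.
Nov 16 is 9 days after Nov 7; 9 mod 7 = 2, so Tuesday + 2 = Thursday.

Thursday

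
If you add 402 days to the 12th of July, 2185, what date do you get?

August 18, 2186

+365 (one year) → Jul 12, 2186 (37 left).
Jul has 31 days: +20 → Aug 1, 2186 (17 left).
+17 → Aug 18, 2186.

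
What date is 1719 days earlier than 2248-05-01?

−366 (one year; includes Feb 29, 2248) → May 1, 2247 (1353 left).
−365 (one year) → May 1, 2246 (988 left).
−365 (one year) → May 1, 2245 (623 left).
−365 (one year) → May 1, 2244 (258 left).
−1 → Apr 30, 2244 (end of Apr, 30 days; 257 left).
−30 → Mar 31, 2244 (end of Mar, 31 days; 227 left).
−31 → Feb 29, 2244 (end of Feb, 29 days; 196 left).
−29 → Jan 31, 2244 (end of Jan, 31 days; 167 left).
−31 → Dec 31, 2243 (end of Dec, 31 days; 136 left).
−31 → Nov 30, 2243 (end of Nov, 30 days; 105 left).
−30 → Oct 31, 2243 (end of Oct, 31 days; 75 left).
−31 → Sep 30, 2243 (end of Sep, 30 days; 44 left).
−30 → Aug 31, 2243 (end of Aug, 31 days; 14 left).
−14 → Aug 17, 2243.

August 17, 2243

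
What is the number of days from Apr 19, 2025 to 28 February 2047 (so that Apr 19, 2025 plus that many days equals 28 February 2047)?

Apr 19, 2025 → Apr 19, 2026: 365 days.
Apr 19, 2026 → Apr 19, 2027: 365 days.
Apr 19, 2027 → Apr 19, 2028: 366 days (Feb 29, 2028 is in that span).
Apr 19, 2028 → Apr 19, 2029: 365 days.
Apr 19, 2029 → Apr 19, 2030: 365 days.
Apr 19, 2030 → Apr 19, 2031: 365 days.
Apr 19, 2031 → Apr 19, 2032: 366 days (Feb 29, 2032 is in that span).
Apr 19, 2032 → Apr 19, 2033: 365 days.
Apr 19, 2033 → Apr 19, 2034: 365 days.
Apr 19, 2034 → Apr 19, 2035: 365 days.
Apr 19, 2035 → Apr 19, 2036: 366 days (Feb 29, 2036 is in that span).
Apr 19, 2036 → Apr 19, 2037: 365 days.
Apr 19, 2037 → Apr 19, 2038: 365 days.
Apr 19, 2038 → Apr 19, 2039: 365 days.
Apr 19, 2039 → Apr 19, 2040: 366 days (Feb 29, 2040 is in that span).
Apr 19, 2040 → Apr 19, 2041: 365 days.
Apr 19, 2041 → Apr 19, 2042: 365 days.
Apr 19, 2042 → Apr 19, 2043: 365 days.
Apr 19, 2043 → Apr 19, 2044: 366 days (Feb 29, 2044 is in that span).
Apr 19, 2044 → Apr 19, 2045: 365 days.
Apr 19, 2045 → Apr 19, 2046: 365 days.
Apr 19, 2046 → May 19, 2046: 30 days (April has 30).
May 19, 2046 → Jun 19, 2046: 31 days (May has 31).
Jun 19, 2046 → Jul 19, 2046: 30 days (June has 30).
Jul 19, 2046 → Aug 19, 2046: 31 days (July has 31).
Aug 19, 2046 → Sep 19, 2046: 31 days (August has 31).
Sep 19, 2046 → Oct 19, 2046: 30 days (September has 30).
Oct 19, 2046 → Nov 19, 2046: 31 days (October has 31).
Nov 19, 2046 → Dec 19, 2046: 30 days (November has 30).
Dec 19, 2046 → Jan 19, 2047: 31 days (December has 31).
Jan 19, 2047 → Feb 19, 2047: 31 days (January has 31).
Feb 19, 2047 → Feb 28, 2047: 9 days.
Total: 7985 days.

7985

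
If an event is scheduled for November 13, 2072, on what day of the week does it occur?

Sunday

January 1, 2072 is a Friday.
Jan 1, 2072 → Feb 1, 2072: 31 days (January has 31).
Feb 1, 2072 → Mar 1, 2072: 29 days (February has 29).
Mar 1, 2072 → Apr 1, 2072: 31 days (March has 31).
Apr 1, 2072 → May 1, 2072: 30 days (April has 30).
May 1, 2072 → Jun 1, 2072: 31 days (May has 31).
Jun 1, 2072 → Jul 1, 2072: 30 days (June has 30).
Jul 1, 2072 → Aug 1, 2072: 31 days (July has 31).
Aug 1, 2072 → Sep 1, 2072: 31 days (August has 31).
Sep 1, 2072 → Oct 1, 2072: 30 days (September has 30).
Oct 1, 2072 → Nov 1, 2072: 31 days (October has 31).
Nov 1, 2072 → Nov 13, 2072: 12 days.
Total: 317 days.
317 mod 7 = 2, so Friday + 2 = Sunday.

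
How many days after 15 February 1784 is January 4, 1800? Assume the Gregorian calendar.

Feb 15, 1784 → Feb 15, 1785: 366 days (Feb 29, 1784 is in that span).
Feb 15, 1785 → Feb 15, 1786: 365 days.
Feb 15, 1786 → Feb 15, 1787: 365 days.
Feb 15, 1787 → Feb 15, 1788: 365 days.
Feb 15, 1788 → Feb 15, 1789: 366 days (Feb 29, 1788 is in that span).
Feb 15, 1789 → Feb 15, 1790: 365 days.
Feb 15, 1790 → Feb 15, 1791: 365 days.
Feb 15, 1791 → Feb 15, 1792: 365 days.
Feb 15, 1792 → Feb 15, 1793: 366 days (Feb 29, 1792 is in that span).
Feb 15, 1793 → Feb 15, 1794: 365 days.
Feb 15, 1794 → Feb 15, 1795: 365 days.
Feb 15, 1795 → Feb 15, 1796: 365 days.
Feb 15, 1796 → Feb 15, 1797: 366 days (Feb 29, 1796 is in that span).
Feb 15, 1797 → Feb 15, 1798: 365 days.
Feb 15, 1798 → Feb 15, 1799: 365 days.
Feb 15, 1799 → Mar 15, 1799: 28 days (February has 28).
Mar 15, 1799 → Apr 15, 1799: 31 days (March has 31).
Apr 15, 1799 → May 15, 1799: 30 days (April has 30).
May 15, 1799 → Jun 15, 1799: 31 days (May has 31).
Jun 15, 1799 → Jul 15, 1799: 30 days (June has 30).
Jul 15, 1799 → Aug 15, 1799: 31 days (July has 31).
Aug 15, 1799 → Sep 15, 1799: 31 days (August has 31).
Sep 15, 1799 → Oct 15, 1799: 30 days (September has 30).
Oct 15, 1799 → Nov 15, 1799: 31 days (October has 31).
Nov 15, 1799 → Dec 15, 1799: 30 days (November has 30).
Dec 15, 1799 → Jan 4, 1800: 20 days.
Total: 5802 days.

5802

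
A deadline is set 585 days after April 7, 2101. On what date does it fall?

November 13, 2102

+365 (one year) → Apr 7, 2102 (220 left).
Apr has 30 days: +24 → May 1, 2102 (196 left).
May has 31 days: +31 → Jun 1, 2102 (165 left).
Jun has 30 days: +30 → Jul 1, 2102 (135 left).
Jul has 31 days: +31 → Aug 1, 2102 (104 left).
Aug has 31 days: +31 → Sep 1, 2102 (73 left).
Sep has 30 days: +30 → Oct 1, 2102 (43 left).
Oct has 31 days: +31 → Nov 1, 2102 (12 left).
+12 → Nov 13, 2102.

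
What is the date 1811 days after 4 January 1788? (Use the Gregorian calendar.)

+366 (one year; includes Feb 29, 1788) → Jan 4, 1789 (1445 left).
+365 (one year) → Jan 4, 1790 (1080 left).
+365 (one year) → Jan 4, 1791 (715 left).
+365 (one year) → Jan 4, 1792 (350 left).
Jan has 31 days: +28 → Feb 1, 1792 (322 left).
Feb has 29 days: +29 → Mar 1, 1792 (293 left).
Mar has 31 days: +31 → Apr 1, 1792 (262 left).
Apr has 30 days: +30 → May 1, 1792 (232 left).
May has 31 days: +31 → Jun 1, 1792 (201 left).
Jun has 30 days: +30 → Jul 1, 1792 (171 left).
Jul has 31 days: +31 → Aug 1, 1792 (140 left).
Aug has 31 days: +31 → Sep 1, 1792 (109 left).
Sep has 30 days: +30 → Oct 1, 1792 (79 left).
Oct has 31 days: +31 → Nov 1, 1792 (48 left).
Nov has 30 days: +30 → Dec 1, 1792 (18 left).
+18 → Dec 19, 1792.

December 19, 1792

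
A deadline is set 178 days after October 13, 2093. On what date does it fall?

Oct has 31 days: +19 → Nov 1, 2093 (159 left).
Nov has 30 days: +30 → Dec 1, 2093 (129 left).
Dec has 31 days: +31 → Jan 1, 2094 (98 left).
Jan has 31 days: +31 → Feb 1, 2094 (67 left).
Feb has 28 days: +28 → Mar 1, 2094 (39 left).
Mar has 31 days: +31 → Apr 1, 2094 (8 left).
+8 → Apr 9, 2094.

April 9, 2094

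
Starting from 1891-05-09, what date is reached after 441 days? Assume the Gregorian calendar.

July 23, 1892

+366 (one year; includes Feb 29, 1892) → May 9, 1892 (75 left).
May has 31 days: +23 → Jun 1, 1892 (52 left).
Jun has 30 days: +30 → Jul 1, 1892 (22 left).
+22 → Jul 23, 1892.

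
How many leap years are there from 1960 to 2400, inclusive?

Multiples of 4 in [1960,2400]: 111.
Of those, multiples of 100: 5 (not leap unless ÷400).
Multiples of 400: 2.
Leap years = 111 − 5 + 2 = 108.

108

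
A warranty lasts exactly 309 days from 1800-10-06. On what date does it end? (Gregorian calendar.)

August 11, 1801

Oct has 31 days: +26 → Nov 1, 1800 (283 left).
Nov has 30 days: +30 → Dec 1, 1800 (253 left).
Dec has 31 days: +31 → Jan 1, 1801 (222 left).
Jan has 31 days: +31 → Feb 1, 1801 (191 left).
Feb has 28 days: +28 → Mar 1, 1801 (163 left).
Mar has 31 days: +31 → Apr 1, 1801 (132 left).
Apr has 30 days: +30 → May 1, 1801 (102 left).
May has 31 days: +31 → Jun 1, 1801 (71 left).
Jun has 30 days: +30 → Jul 1, 1801 (41 left).
Jul has 31 days: +31 → Aug 1, 1801 (10 left).
+10 → Aug 11, 1801.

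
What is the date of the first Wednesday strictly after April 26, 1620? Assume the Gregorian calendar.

April 29, 1620

Apr 26, 1620 is a Sunday.
From Sunday to the next Wednesday is 3 days.
Apr 26, 1620 + 3 = Apr 29, 1620.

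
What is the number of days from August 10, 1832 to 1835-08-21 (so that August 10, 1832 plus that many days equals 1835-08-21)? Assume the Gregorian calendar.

Aug 10, 1832 → Aug 10, 1833: 365 days.
Aug 10, 1833 → Aug 10, 1834: 365 days.
Aug 10, 1834 → Sep 10, 1834: 31 days (August has 31).
Sep 10, 1834 → Oct 10, 1834: 30 days (September has 30).
Oct 10, 1834 → Nov 10, 1834: 31 days (October has 31).
Nov 10, 1834 → Dec 10, 1834: 30 days (November has 30).
Dec 10, 1834 → Jan 10, 1835: 31 days (December has 31).
Jan 10, 1835 → Feb 10, 1835: 31 days (January has 31).
Feb 10, 1835 → Mar 10, 1835: 28 days (February has 28).
Mar 10, 1835 → Apr 10, 1835: 31 days (March has 31).
Apr 10, 1835 → May 10, 1835: 30 days (April has 30).
May 10, 1835 → Jun 10, 1835: 31 days (May has 31).
Jun 10, 1835 → Jul 10, 1835: 30 days (June has 30).
Jul 10, 1835 → Aug 10, 1835: 31 days (July has 31).
Aug 10, 1835 → Aug 21, 1835: 11 days.
Total: 1106 days.

1106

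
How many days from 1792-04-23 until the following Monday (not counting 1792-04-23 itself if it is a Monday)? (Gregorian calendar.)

Apr 23, 1792 is a Monday.
From Monday to the next Monday is 7 days.

7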